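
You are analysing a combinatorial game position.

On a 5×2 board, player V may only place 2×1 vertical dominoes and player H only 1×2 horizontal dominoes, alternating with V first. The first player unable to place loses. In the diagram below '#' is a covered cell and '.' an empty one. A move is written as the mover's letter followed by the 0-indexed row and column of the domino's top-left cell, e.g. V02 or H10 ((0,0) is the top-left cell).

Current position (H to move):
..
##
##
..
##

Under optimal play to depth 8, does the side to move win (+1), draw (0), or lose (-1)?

p1 H@[../##/##/../##]: H00[##/##/##/../##]+1* H30[../##/##/##/##]+1
p2 V@[##/##/##/../##] terminal -1; root [../##/##/../##] d8

value(../##/##/../##, H) = +1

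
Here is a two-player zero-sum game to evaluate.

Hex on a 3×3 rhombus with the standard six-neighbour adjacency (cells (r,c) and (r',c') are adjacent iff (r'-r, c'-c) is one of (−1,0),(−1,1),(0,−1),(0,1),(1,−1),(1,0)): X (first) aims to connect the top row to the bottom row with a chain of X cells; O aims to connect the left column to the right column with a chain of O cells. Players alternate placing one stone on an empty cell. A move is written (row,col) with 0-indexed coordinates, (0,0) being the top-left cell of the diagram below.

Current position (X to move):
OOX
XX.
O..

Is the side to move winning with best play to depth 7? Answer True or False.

p1 X@[OOX/XX./O..]: (1,2)[OOX/XXX/O..]+1* (2,1)[OOX/XX./OX.]+1 (2,2)[OOX/XX./O.X]+1
p2 O@[OOX/XXX/O..]: (2,1)[OOX/XXX/OO.]-1* (2,2)[OOX/XXX/O.O]-1
p3 X@[OOX/XXX/OO.]: (2,2)[OOX/XXX/OOX]+1*
p4 O@[OOX/XXX/OOX] terminal -1; root [OOX/XX./O..] d7

X winning at [OOX/XX./O..]: True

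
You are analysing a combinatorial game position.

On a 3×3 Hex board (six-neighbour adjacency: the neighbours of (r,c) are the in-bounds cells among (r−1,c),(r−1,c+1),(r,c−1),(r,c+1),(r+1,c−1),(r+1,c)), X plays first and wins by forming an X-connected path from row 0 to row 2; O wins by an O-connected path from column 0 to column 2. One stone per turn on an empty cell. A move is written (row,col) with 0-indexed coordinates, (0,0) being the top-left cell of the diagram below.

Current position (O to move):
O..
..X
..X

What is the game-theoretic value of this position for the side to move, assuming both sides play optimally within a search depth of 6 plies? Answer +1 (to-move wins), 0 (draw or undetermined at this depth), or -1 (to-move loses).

p1 O@[O../..X/..X]: (0,1)[OO./..X/..X]-1 (0,2)[O.O/..X/..X]+1* (1,0)[O../O.X/..X]-1 (1,1)[O../.OX/..X]-1 (2,0)[O../..X/O.X]-1 (2,1)[O../..X/.OX]-1
p2 X@[O.O/..X/..X]: (0,1)[OXO/..X/..X]-1* (1,0)[O.O/X.X/..X]-1 (1,1)[O.O/.XX/..X]-1 (2,0)[O.O/..X/X.X]-1 (2,1)[O.O/..X/.XX]-1
p3 O@[OXO/..X/..X]: (1,0)[OXO/O.X/..X]-1 (1,1)[OXO/.OX/..X]+1* (2,0)[OXO/..X/O.X]-1 (2,1)[OXO/..X/.OX]-1
p4 X@[OXO/.OX/..X]: (1,0)[OXO/XOX/..X]-1* (2,0)[OXO/.OX/X.X]-1 (2,1)[OXO/.OX/.XX]-1
p5 O@[OXO/XOX/..X]: (2,0)[OXO/XOX/O.X]+1* (2,1)[OXO/XOX/.OX]-1
p6 X@[OXO/XOX/O.X] terminal -1; root [O../..X/..X] d6

value(O../..X/..X, O) = +1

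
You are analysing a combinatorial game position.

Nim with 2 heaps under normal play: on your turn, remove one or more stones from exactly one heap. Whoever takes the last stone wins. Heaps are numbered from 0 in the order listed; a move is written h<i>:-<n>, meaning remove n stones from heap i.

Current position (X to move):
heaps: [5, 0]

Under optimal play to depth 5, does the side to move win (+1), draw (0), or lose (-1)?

ply 1, X at (5,0) | h0:-1=-1→(4,0); h0:-2=-1→(3,0); h0:-3=-1→(2,0); h0:-4=-1→(1,0); h0:-5=+1→(0,0)*
ply 2: (0,0) is terminal -1 (O); from (5,0) depth 5

value((5,0), X) = +1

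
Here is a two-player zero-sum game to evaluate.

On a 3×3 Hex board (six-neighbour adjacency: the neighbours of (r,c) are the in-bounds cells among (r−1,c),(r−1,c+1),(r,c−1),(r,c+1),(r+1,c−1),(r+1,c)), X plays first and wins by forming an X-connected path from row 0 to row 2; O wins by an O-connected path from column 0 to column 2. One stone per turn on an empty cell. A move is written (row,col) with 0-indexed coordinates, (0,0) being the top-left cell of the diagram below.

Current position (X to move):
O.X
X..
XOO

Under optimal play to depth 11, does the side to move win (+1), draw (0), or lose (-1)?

[O.X/X../XOO] X move#1: (0,1):+1/OXX/X../XOO*, (1,1):+1/O.X/XX./XOO, (1,2):+1/O.X/X.X/XOO
[OXX/X../XOO] end (terminal -1, O#2); searched O.X/X../XOO to 11

value(O.X/X../XOO, X) = +1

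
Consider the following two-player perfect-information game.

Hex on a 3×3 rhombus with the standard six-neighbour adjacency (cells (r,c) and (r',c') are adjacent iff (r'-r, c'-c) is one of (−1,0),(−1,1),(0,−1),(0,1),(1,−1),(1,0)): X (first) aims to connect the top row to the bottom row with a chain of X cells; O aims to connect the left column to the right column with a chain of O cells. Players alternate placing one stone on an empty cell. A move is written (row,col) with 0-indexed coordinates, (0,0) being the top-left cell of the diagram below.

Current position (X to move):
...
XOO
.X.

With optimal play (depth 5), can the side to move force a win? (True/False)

X winning at [.../XOO/.X.]: True

p1 X@[.../XOO/.X.]: (0,0)[X../XOO/.X.]-1 (0,1)[.X./XOO/.X.]-1 (0,2)[..X/XOO/.X.]-1 (2,0)[.../XOO/XX.]+1* (2,2)[.../XOO/.XX]-1
p2 O@[.../XOO/XX.]: (0,0)[O../XOO/XX.]-1* (0,1)[.O./XOO/XX.]-1 (0,2)[..O/XOO/XX.]-1 (2,2)[.../XOO/XXO]-1
p3 X@[O../XOO/XX.]: (0,1)[OX./XOO/XX.]+1* (0,2)[O.X/XOO/XX.]-1 (2,2)[O../XOO/XXX]-1
p4 O@[OX./XOO/XX.] terminal -1; root [.../XOO/.X.] d5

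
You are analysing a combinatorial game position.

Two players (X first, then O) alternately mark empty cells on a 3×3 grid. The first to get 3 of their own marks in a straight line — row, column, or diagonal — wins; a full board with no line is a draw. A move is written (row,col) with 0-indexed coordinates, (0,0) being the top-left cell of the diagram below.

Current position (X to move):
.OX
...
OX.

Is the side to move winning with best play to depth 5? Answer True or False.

[.OX/.../OX.] X move#1: (0,0):+0/XOX/.../OX.*, (1,0):+0/.OX/X../OX., (1,1):+0/.OX/.X./OX., (1,2):+0/.OX/..X/OX., (2,2):+0/.OX/.../OXX
[XOX/.../OX.] O move#2: (1,0):-1/XOX/O../OX., (1,1):+0/XOX/.O./OX.*, (1,2):+0/XOX/..O/OX., (2,2):+0/XOX/.../OXO
[XOX/.O./OX.] X move#3: (1,0):+0/XOX/XO./OX.*, (1,2):+0/XOX/.OX/OX., (2,2):+0/XOX/.O./OXX
[XOX/XO./OX.] O move#4: (1,2):+0/XOX/XOO/OX.*, (2,2):+0/XOX/XO./OXO
[XOX/XOO/OX.] X move#5: (2,2):+0/XOX/XOO/OXX*
[XOX/XOO/OXX] end (terminal +0, O#6); searched .OX/.../OX. to 5

X winning at [.OX/.../OX.]: False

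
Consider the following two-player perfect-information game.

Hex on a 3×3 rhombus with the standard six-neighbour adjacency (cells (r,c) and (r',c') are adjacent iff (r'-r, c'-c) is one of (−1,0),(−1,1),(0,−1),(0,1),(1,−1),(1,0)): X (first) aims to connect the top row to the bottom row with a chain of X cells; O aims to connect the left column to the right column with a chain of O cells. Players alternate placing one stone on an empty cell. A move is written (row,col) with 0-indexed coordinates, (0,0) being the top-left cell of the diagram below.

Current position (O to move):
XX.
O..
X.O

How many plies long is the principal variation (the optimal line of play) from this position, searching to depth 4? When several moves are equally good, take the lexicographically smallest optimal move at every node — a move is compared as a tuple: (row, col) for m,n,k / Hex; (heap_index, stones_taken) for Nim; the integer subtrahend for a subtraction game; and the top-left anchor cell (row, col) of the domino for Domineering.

p1 O@[XX./O../X.O]: (0,2)[XXO/O../X.O]-1 (1,1)[XX./OO./X.O]+1* (1,2)[XX./O.O/X.O]-1 (2,1)[XX./O../XOO]-1
p2 X@[XX./OO./X.O]: (0,2)[XXX/OO./X.O]-1* (1,2)[XX./OOX/X.O]-1 (2,1)[XX./OO./XXO]-1
p3 O@[XXX/OO./X.O]: (1,2)[XXX/OOO/X.O]+1* (2,1)[XXX/OO./XOO]+1
p4 X@[XXX/OOO/X.O] terminal -1; root [XX./O../X.O] d4

PV length from [XX./O../X.O]: 3 plies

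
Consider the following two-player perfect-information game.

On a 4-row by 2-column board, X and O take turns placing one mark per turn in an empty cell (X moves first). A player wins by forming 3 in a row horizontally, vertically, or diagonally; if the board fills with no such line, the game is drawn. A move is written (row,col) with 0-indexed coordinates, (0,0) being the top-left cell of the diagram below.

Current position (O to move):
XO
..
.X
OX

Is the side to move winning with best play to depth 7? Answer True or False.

O winning at [XO/../.X/OX]: False

p1 O@[XO/../.X/OX]: (1,0)[XO/O./.X/OX]-1 (1,1)[XO/.O/.X/OX]+0* (2,0)[XO/../OX/OX]-1
p2 X@[XO/.O/.X/OX]: (1,0)[XO/XO/.X/OX]+0* (2,0)[XO/.O/XX/OX]+0
p3 O@[XO/XO/.X/OX]: (2,0)[XO/XO/OX/OX]+0*
p4 X@[XO/XO/OX/OX] terminal +0; root [XO/../.X/OX] d7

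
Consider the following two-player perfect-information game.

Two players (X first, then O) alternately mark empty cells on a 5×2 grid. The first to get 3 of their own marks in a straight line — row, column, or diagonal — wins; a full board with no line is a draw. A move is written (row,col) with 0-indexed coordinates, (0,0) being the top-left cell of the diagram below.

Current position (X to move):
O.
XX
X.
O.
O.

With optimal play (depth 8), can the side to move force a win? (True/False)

[O./XX/X./O./O.] X move#1: (0,1):+0/OX/XX/X./O./O., (2,1):+1/O./XX/XX/O./O.*, (3,1):+0/O./XX/X./OX/O., (4,1):+0/O./XX/X./O./OX
[O./XX/XX/O./O.] O move#2: (0,1):-1/OO/XX/XX/O./O.*, (3,1):-1/O./XX/XX/OO/O., (4,1):-1/O./XX/XX/O./OO
[OO/XX/XX/O./O.] X move#3: (3,1):+1/OO/XX/XX/OX/O.*, (4,1):+0/OO/XX/XX/O./OX
[OO/XX/XX/OX/O.] end (terminal -1, O#4); searched O./XX/X./O./O. to 8

X winning at [O./XX/X./O./O.]: True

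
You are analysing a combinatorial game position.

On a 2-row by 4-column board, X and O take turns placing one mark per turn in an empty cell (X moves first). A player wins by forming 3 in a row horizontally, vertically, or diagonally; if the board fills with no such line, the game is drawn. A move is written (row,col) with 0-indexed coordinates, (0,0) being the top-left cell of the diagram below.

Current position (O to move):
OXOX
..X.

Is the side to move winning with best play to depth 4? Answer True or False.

O winning at [OXOX/..X.]: False

p1 O@[OXOX/..X.]: (1,0)[OXOX/O.X.]+0* (1,1)[OXOX/.OX.]+0 (1,3)[OXOX/..XO]+0
p2 X@[OXOX/O.X.]: (1,1)[OXOX/OXX.]+0* (1,3)[OXOX/O.XX]+0
p3 O@[OXOX/OXX.]: (1,3)[OXOX/OXXO]+0*
p4 X@[OXOX/OXXO] terminal +0; root [OXOX/..X.] d4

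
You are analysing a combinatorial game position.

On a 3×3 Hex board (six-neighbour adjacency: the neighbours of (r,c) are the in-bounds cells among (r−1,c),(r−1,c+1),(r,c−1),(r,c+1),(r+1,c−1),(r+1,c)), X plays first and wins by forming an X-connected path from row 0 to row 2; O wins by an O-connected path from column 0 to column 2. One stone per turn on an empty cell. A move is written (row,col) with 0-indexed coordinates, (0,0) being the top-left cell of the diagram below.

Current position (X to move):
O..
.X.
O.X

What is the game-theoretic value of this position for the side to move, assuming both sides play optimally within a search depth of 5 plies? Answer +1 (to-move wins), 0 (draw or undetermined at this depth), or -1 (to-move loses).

ply 1, X at O../.X./O.X | (0,1)=+1→OX./.X./O.X*; (0,2)=+1→O.X/.X./O.X; (1,0)=+1→O../XX./O.X; (1,2)=+1→O../.XX/O.X; (2,1)=+1→O../.X./OXX
ply 2, O at OX./.X./O.X | (0,2)=-1→OXO/.X./O.X*; (1,0)=-1→OX./OX./O.X; (1,2)=-1→OX./.XO/O.X; (2,1)=-1→OX./.X./OOX
ply 3, X at OXO/.X./O.X | (1,0)=+1→OXO/XX./O.X*; (1,2)=+1→OXO/.XX/O.X; (2,1)=+1→OXO/.X./OXX
ply 4, O at OXO/XX./O.X | (1,2)=-1→OXO/XXO/O.X*; (2,1)=-1→OXO/XX./OOX
ply 5, X at OXO/XXO/O.X | (2,1)=+1→OXO/XXO/OXX*
ply 6: OXO/XXO/OXX is terminal -1 (O); from O../.X./O.X depth 5

value(O../.X./O.X, X) = +1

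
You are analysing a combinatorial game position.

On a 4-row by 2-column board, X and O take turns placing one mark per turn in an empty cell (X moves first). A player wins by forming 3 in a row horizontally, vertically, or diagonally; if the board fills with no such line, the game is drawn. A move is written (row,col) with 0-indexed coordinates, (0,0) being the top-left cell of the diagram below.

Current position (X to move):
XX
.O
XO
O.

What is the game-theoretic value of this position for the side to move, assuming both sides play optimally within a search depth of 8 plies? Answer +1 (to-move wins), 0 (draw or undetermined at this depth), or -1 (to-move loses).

p1 X@[XX/.O/XO/O.]: (1,0)[XX/XO/XO/O.]+1* (3,1)[XX/.O/XO/OX]+0
p2 O@[XX/XO/XO/O.] terminal -1; root [XX/.O/XO/O.] d8

value(XX/.O/XO/O., X) = +1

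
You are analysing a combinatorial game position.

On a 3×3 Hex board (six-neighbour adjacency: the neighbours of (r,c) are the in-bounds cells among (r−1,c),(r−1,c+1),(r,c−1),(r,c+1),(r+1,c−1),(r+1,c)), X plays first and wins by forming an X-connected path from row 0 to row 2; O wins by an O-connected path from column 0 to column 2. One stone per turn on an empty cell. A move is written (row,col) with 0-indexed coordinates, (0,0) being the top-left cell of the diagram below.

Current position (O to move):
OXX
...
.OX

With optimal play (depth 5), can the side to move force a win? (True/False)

O winning at [OXX/.../.OX]: False

ply 1, O at OXX/.../.OX | (1,0)=-1→OXX/O../.OX*; (1,1)=-1→OXX/.O./.OX; (1,2)=-1→OXX/..O/.OX; (2,0)=-1→OXX/.../OOX
ply 2, X at OXX/O../.OX | (1,1)=+1→OXX/OX./.OX*; (1,2)=+1→OXX/O.X/.OX; (2,0)=+1→OXX/O../XOX
ply 3, O at OXX/OX./.OX | (1,2)=-1→OXX/OXO/.OX*; (2,0)=-1→OXX/OX./OOX
ply 4, X at OXX/OXO/.OX | (2,0)=+1→OXX/OXO/XOX*
ply 5: OXX/OXO/XOX is terminal -1 (O); from OXX/.../.OX depth 5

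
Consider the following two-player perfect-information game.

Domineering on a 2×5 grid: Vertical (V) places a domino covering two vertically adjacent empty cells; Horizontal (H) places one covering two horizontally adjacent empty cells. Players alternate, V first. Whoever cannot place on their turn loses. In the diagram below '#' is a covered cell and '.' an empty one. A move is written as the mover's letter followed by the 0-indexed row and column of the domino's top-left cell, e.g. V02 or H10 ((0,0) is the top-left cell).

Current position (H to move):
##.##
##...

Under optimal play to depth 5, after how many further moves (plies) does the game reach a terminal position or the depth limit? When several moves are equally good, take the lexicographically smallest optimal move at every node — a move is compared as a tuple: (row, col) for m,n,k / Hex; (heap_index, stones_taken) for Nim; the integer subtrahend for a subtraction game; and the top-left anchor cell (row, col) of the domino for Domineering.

PV length from [##.##/##...]: 1 ply

p1 H@[##.##/##...]: H12[##.##/####.]+1* H13[##.##/##.##]-1
p2 V@[##.##/####.] terminal -1; root [##.##/##...] d5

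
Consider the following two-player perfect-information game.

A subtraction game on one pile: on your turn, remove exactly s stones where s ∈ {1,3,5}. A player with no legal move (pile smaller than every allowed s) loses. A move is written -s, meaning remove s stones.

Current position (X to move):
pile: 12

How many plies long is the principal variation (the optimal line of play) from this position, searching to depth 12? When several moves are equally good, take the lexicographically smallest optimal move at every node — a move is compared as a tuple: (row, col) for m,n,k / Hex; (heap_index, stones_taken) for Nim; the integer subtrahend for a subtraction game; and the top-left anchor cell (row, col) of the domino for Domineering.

PV length from [12]: 12 plies

ply 1, X at 12 | -1=-1→11*; -3=-1→9; -5=-1→7
ply 2, O at 11 | -1=+1→10*; -3=+1→8; -5=+1→6
ply 3, X at 10 | -1=-1→9*; -3=-1→7; -5=-1→5
ply 4, O at 9 | -1=+1→8*; -3=+1→6; -5=+1→4
ply 5, X at 8 | -1=-1→7*; -3=-1→5; -5=-1→3
ply 6, O at 7 | -1=+1→6*; -3=+1→4; -5=+1→2
ply 7, X at 6 | -1=-1→5*; -3=-1→3; -5=-1→1
ply 8, O at 5 | -1=+1→4*; -3=+1→2; -5=+1→0
ply 9, X at 4 | -1=-1→3*; -3=-1→1
ply 10, O at 3 | -1=+1→2*; -3=+1→0
ply 11, X at 2 | -1=-1→1*
ply 12, O at 1 | -1=+1→0*
ply 13: 0 is terminal -1 (X); from 12 depth 12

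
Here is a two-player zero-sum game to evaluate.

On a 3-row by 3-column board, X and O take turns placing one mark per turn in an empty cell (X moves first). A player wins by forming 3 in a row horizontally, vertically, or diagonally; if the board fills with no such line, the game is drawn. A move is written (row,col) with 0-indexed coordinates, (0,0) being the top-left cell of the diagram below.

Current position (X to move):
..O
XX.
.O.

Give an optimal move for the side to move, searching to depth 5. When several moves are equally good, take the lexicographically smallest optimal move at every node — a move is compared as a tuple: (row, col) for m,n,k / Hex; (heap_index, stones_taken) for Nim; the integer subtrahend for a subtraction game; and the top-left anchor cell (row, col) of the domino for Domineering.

p1 X@[..O/XX./.O.]: (0,0)[X.O/XX./.O.]+1* (0,1)[.XO/XX./.O.]+0 (1,2)[..O/XXX/.O.]+1 (2,0)[..O/XX./XO.]+1 (2,2)[..O/XX./.OX]+1
p2 O@[X.O/XX./.O.]: (0,1)[XOO/XX./.O.]-1* (1,2)[X.O/XXO/.O.]-1 (2,0)[X.O/XX./OO.]-1 (2,2)[X.O/XX./.OO]-1
p3 X@[XOO/XX./.O.]: (1,2)[XOO/XXX/.O.]+1* (2,0)[XOO/XX./XO.]+1 (2,2)[XOO/XX./.OX]+1
p4 O@[XOO/XXX/.O.] terminal -1; root [..O/XX./.O.] d5

X's best at [..O/XX./.O.]: (0,0)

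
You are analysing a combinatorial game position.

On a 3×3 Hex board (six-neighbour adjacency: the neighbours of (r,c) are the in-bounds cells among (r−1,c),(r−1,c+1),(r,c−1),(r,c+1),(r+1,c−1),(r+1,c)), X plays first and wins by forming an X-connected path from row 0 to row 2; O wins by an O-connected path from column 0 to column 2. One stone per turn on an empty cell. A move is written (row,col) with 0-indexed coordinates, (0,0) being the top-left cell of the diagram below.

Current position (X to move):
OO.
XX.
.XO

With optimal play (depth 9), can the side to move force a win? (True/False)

X winning at [OO./XX./.XO]: True

[OO./XX./.XO] X move#1: (0,2):+1/OOX/XX./.XO*, (1,2):-1/OO./XXX/.XO, (2,0):-1/OO./XX./XXO
[OOX/XX./.XO] end (terminal -1, O#2); searched OO./XX./.XO to 9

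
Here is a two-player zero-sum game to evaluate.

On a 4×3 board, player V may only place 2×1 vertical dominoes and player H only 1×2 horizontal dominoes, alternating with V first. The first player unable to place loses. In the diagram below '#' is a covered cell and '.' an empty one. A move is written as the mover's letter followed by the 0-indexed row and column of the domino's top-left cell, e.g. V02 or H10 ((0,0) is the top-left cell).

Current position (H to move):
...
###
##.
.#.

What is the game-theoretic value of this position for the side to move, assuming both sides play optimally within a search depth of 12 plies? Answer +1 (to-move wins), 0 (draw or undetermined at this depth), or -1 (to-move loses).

ply 1, H at .../###/##./.#. | H00=-1→##./###/##./.#.*; H01=-1→.##/###/##./.#.
ply 2, V at ##./###/##./.#. | V22=+1→##./###/###/.##*
ply 3: ##./###/###/.## is terminal -1 (H); from .../###/##./.#. depth 12

value(.../###/##./.#., H) = -1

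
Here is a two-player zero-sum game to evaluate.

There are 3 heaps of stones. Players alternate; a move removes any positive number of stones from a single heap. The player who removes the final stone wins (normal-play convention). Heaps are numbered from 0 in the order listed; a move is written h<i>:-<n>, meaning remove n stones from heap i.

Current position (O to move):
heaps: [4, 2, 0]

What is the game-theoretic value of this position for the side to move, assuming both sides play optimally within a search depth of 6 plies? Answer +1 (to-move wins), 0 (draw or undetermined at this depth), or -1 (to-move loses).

value((4,2,0), O) = +1

[(4,2,0)] O move#1: h0:-1:-1/(3,2,0), h0:-2:+1/(2,2,0)*, h0:-3:-1/(1,2,0), h0:-4:-1/(0,2,0), h1:-1:-1/(4,1,0), h1:-2:-1/(4,0,0)
[(2,2,0)] X move#2: h0:-1:-1/(1,2,0)*, h0:-2:-1/(0,2,0), h1:-1:-1/(2,1,0), h1:-2:-1/(2,0,0)
[(1,2,0)] O move#3: h0:-1:-1/(0,2,0), h1:-1:+1/(1,1,0)*, h1:-2:-1/(1,0,0)
[(1,1,0)] X move#4: h0:-1:-1/(0,1,0)*, h1:-1:-1/(1,0,0)
[(0,1,0)] O move#5: h1:-1:+1/(0,0,0)*
[(0,0,0)] end (terminal -1, X#6); searched (4,2,0) to 6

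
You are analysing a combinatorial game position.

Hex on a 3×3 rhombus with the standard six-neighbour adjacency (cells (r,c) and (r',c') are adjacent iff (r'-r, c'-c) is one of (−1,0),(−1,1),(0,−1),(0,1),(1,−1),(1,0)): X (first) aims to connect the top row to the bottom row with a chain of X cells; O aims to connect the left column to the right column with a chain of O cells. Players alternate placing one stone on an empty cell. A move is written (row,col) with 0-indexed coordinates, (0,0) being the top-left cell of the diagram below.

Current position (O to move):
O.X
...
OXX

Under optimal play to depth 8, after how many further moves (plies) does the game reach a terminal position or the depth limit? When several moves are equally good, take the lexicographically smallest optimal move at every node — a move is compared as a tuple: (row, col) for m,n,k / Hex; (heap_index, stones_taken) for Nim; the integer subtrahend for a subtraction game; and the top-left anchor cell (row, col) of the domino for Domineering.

PV length from [O.X/.../OXX]: 4 plies

[O.X/.../OXX] O move#1: (0,1):-1/OOX/.../OXX*, (1,0):-1/O.X/O../OXX, (1,1):-1/O.X/.O./OXX, (1,2):-1/O.X/..O/OXX
[OOX/.../OXX] X move#2: (1,0):+1/OOX/X../OXX*, (1,1):+1/OOX/.X./OXX, (1,2):+1/OOX/..X/OXX
[OOX/X../OXX] O move#3: (1,1):-1/OOX/XO./OXX*, (1,2):-1/OOX/X.O/OXX
[OOX/XO./OXX] X move#4: (1,2):+1/OOX/XOX/OXX*
[OOX/XOX/OXX] end (terminal -1, O#5); searched O.X/.../OXX to 8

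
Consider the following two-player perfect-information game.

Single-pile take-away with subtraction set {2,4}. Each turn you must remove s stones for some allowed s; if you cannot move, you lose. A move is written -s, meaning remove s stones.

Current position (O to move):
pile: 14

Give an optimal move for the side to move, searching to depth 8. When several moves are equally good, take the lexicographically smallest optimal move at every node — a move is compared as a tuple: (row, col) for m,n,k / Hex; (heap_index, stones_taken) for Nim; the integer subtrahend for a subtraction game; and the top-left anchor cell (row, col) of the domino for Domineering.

O's best at [14]: -2

ply 1, O at 14 | -2=+1→12*; -4=-1→10
ply 2, X at 12 | -2=-1→10*; -4=-1→8
ply 3, O at 10 | -2=-1→8; -4=+1→6*
ply 4, X at 6 | -2=-1→4*; -4=-1→2
ply 5, O at 4 | -2=-1→2; -4=+1→0*
ply 6: 0 is terminal -1 (X); from 14 depth 8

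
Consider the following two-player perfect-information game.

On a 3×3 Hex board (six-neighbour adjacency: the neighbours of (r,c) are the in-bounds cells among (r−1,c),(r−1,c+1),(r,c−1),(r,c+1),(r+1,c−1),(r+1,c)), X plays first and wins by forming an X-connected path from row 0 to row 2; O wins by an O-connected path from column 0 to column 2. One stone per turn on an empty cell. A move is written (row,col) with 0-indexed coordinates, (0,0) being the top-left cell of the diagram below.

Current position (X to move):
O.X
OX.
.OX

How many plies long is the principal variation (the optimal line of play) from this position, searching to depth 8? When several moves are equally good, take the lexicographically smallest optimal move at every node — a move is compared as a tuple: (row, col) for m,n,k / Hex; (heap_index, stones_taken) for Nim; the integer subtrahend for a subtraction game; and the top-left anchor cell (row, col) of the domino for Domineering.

ply 1, X at O.X/OX./.OX | (0,1)=+1→OXX/OX./.OX*; (1,2)=+1→O.X/OXX/.OX; (2,0)=+1→O.X/OX./XOX
ply 2, O at OXX/OX./.OX | (1,2)=-1→OXX/OXO/.OX*; (2,0)=-1→OXX/OX./OOX
ply 3, X at OXX/OXO/.OX | (2,0)=+1→OXX/OXO/XOX*
ply 4: OXX/OXO/XOX is terminal -1 (O); from O.X/OX./.OX depth 8

PV length from [O.X/OX./.OX]: 3 plies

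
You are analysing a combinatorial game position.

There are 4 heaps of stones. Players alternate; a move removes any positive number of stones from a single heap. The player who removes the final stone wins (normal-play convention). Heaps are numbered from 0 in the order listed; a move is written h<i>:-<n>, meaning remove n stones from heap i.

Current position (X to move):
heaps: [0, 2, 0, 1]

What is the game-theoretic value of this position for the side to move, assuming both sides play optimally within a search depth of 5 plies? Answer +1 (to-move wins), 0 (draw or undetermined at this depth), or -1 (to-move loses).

value((0,2,0,1), X) = +1

[(0,2,0,1)] X move#1: h1:-1:+1/(0,1,0,1)*, h1:-2:-1/(0,0,0,1), h3:-1:-1/(0,2,0,0)
[(0,1,0,1)] O move#2: h1:-1:-1/(0,0,0,1)*, h3:-1:-1/(0,1,0,0)
[(0,0,0,1)] X move#3: h3:-1:+1/(0,0,0,0)*
[(0,0,0,0)] end (terminal -1, O#4); searched (0,2,0,1) to 5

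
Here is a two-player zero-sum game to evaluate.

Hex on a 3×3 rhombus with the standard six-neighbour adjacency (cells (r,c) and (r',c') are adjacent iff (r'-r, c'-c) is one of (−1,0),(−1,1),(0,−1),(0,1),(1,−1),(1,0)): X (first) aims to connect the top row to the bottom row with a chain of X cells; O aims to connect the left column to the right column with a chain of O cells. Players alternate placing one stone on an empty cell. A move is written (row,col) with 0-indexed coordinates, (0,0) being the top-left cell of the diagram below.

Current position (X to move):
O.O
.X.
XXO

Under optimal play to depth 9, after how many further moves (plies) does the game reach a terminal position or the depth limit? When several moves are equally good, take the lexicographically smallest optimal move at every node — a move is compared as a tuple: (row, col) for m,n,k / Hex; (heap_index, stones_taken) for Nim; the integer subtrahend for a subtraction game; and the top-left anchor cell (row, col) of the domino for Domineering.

ply 1, X at O.O/.X./XXO | (0,1)=+1→OXO/.X./XXO*; (1,0)=-1→O.O/XX./XXO; (1,2)=-1→O.O/.XX/XXO
ply 2: OXO/.X./XXO is terminal -1 (O); from O.O/.X./XXO depth 9

PV length from [O.O/.X./XXO]: 1 ply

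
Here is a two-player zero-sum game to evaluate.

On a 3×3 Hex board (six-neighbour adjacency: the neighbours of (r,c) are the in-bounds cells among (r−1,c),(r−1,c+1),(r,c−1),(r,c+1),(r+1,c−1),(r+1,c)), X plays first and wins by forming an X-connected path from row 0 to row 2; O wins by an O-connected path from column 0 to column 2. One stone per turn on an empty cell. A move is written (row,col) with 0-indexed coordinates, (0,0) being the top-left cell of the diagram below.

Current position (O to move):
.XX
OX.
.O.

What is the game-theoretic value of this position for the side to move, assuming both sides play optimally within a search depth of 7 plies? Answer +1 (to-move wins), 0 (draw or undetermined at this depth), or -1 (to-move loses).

value(.XX/OX./.O., O) = +1

[.XX/OX./.O.] O move#1: (0,0):-1/OXX/OX./.O., (1,2):-1/.XX/OXO/.O., (2,0):+1/.XX/OX./OO.*, (2,2):-1/.XX/OX./.OO
[.XX/OX./OO.] X move#2: (0,0):-1/XXX/OX./OO.*, (1,2):-1/.XX/OXX/OO., (2,2):-1/.XX/OX./OOX
[XXX/OX./OO.] O move#3: (1,2):+1/XXX/OXO/OO.*, (2,2):+1/XXX/OX./OOO
[XXX/OXO/OO.] end (terminal -1, X#4); searched .XX/OX./.O. to 7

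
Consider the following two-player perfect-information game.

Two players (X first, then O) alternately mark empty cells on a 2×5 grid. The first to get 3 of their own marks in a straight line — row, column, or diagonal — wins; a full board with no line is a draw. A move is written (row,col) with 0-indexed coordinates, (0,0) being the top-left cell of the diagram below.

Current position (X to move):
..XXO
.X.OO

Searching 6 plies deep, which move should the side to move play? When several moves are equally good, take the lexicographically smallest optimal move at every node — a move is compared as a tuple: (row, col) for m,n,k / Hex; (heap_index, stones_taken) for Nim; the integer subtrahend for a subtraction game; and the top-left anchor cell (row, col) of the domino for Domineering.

X's best at [..XXO/.X.OO]: (0,1)

[..XXO/.X.OO] X move#1: (0,0):-1/X.XXO/.X.OO, (0,1):+1/.XXXO/.X.OO*, (1,0):-1/..XXO/XX.OO, (1,2):+1/..XXO/.XXOO
[.XXXO/.X.OO] end (terminal -1, O#2); searched ..XXO/.X.OO to 6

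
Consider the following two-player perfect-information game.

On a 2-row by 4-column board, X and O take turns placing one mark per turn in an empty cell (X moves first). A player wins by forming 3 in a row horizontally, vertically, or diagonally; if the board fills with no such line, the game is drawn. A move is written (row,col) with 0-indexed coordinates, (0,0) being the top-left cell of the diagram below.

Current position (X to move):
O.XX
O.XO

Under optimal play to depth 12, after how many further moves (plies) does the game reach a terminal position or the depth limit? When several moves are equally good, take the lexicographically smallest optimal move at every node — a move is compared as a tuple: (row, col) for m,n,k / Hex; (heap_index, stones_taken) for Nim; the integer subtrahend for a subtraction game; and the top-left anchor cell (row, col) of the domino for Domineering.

PV length from [O.XX/O.XO]: 1 ply

p1 X@[O.XX/O.XO]: (0,1)[OXXX/O.XO]+1* (1,1)[O.XX/OXXO]+0
p2 O@[OXXX/O.XO] terminal -1; root [O.XX/O.XO] d12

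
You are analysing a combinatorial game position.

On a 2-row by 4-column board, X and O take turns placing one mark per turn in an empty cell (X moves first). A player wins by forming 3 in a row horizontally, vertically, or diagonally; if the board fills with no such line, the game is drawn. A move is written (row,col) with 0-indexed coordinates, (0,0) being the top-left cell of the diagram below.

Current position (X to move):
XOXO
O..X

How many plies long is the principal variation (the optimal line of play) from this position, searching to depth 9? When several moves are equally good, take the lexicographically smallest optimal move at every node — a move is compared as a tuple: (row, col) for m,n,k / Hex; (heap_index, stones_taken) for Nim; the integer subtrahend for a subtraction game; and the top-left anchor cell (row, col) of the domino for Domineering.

PV length from [XOXO/O..X]: 2 plies

ply 1, X at XOXO/O..X | (1,1)=+0→XOXO/OX.X*; (1,2)=+0→XOXO/O.XX
ply 2, O at XOXO/OX.X | (1,2)=+0→XOXO/OXOX*
ply 3: XOXO/OXOX is terminal +0 (X); from XOXO/O..X depth 9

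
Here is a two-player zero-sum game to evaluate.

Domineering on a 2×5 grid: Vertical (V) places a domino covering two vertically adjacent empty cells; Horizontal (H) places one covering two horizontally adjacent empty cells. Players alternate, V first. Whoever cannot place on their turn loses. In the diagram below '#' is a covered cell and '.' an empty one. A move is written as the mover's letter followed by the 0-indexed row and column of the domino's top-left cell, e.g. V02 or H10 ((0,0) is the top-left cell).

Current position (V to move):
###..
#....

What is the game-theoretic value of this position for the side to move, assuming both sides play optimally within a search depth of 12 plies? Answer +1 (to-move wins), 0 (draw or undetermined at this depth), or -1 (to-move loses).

value(###../#...., V) = +1

ply 1, V at ###../#.... | V03=+1→####./#..#.*; V04=-1→###.#/#...#
ply 2, H at ####./#..#. | H11=-1→####./####.*
ply 3, V at ####./####. | V04=+1→#####/#####*
ply 4: #####/##### is terminal -1 (H); from ###../#.... depth 12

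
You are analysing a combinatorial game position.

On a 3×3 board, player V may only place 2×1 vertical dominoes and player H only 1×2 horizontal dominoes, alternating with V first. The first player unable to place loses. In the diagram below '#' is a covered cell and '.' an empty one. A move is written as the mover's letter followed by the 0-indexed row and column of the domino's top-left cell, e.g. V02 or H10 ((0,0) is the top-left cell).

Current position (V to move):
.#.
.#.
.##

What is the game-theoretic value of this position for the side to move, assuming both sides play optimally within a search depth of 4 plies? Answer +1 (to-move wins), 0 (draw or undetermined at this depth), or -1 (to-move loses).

value(.#./.#./.##, V) = +1

[.#./.#./.##] V move#1: V00:+1/##./##./.##*, V02:+1/.##/.##/.##, V10:+1/.#./##./###
[##./##./.##] end (terminal -1, H#2); searched .#./.#./.## to 4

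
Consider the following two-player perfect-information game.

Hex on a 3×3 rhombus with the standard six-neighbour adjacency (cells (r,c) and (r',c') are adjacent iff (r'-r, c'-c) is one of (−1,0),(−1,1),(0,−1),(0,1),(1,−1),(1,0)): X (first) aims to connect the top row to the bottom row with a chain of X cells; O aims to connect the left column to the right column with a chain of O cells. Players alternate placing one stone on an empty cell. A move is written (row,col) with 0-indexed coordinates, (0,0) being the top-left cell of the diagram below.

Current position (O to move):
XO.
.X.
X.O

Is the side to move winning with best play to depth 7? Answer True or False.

p1 O@[XO./.X./X.O]: (0,2)[XOO/.X./X.O]-1* (1,0)[XO./OX./X.O]-1 (1,2)[XO./.XO/X.O]-1 (2,1)[XO./.X./XOO]-1
p2 X@[XOO/.X./X.O]: (1,0)[XOO/XX./X.O]+1* (1,2)[XOO/.XX/X.O]-1 (2,1)[XOO/.X./XXO]-1
p3 O@[XOO/XX./X.O] terminal -1; root [XO./.X./X.O] d7

O winning at [XO./.X./X.O]: False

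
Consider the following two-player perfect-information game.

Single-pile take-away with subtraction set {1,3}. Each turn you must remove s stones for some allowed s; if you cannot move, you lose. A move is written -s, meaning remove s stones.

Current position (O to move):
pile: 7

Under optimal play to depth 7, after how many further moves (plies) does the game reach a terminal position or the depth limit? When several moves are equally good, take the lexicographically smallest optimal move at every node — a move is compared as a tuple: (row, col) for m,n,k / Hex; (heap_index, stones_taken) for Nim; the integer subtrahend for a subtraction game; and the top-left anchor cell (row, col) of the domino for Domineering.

p1 O@[7]: -1[6]+1* -3[4]+1
p2 X@[6]: -1[5]-1* -3[3]-1
p3 O@[5]: -1[4]+1* -3[2]+1
p4 X@[4]: -1[3]-1* -3[1]-1
p5 O@[3]: -1[2]+1* -3[0]+1
p6 X@[2]: -1[1]-1*
p7 O@[1]: -1[0]+1*
p8 X@[0] terminal -1; root [7] d7

PV length from [7]: 7 plies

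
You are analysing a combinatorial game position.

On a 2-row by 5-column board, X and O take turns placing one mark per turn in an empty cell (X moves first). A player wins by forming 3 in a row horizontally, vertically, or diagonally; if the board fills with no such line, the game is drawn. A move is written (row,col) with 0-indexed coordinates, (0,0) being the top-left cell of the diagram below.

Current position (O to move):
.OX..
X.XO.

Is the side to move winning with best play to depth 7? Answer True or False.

O winning at [.OX../X.XO.]: False

[.OX../X.XO.] O move#1: (0,0):-1/OOX../X.XO., (0,3):-1/.OXO./X.XO., (0,4):-1/.OX.O/X.XO., (1,1):+0/.OX../XOXO.*, (1,4):-1/.OX../X.XOO
[.OX../XOXO.] X move#2: (0,0):+0/XOX../XOXO.*, (0,3):+0/.OXX./XOXO., (0,4):+0/.OX.X/XOXO., (1,4):+0/.OX../XOXOX
[XOX../XOXO.] O move#3: (0,3):+0/XOXO./XOXO.*, (0,4):+0/XOX.O/XOXO., (1,4):+0/XOX../XOXOO
[XOXO./XOXO.] X move#4: (0,4):+0/XOXOX/XOXO.*, (1,4):+0/XOXO./XOXOX
[XOXOX/XOXO.] O move#5: (1,4):+0/XOXOX/XOXOO*
[XOXOX/XOXOO] end (terminal +0, X#6); searched .OX../X.XO. to 7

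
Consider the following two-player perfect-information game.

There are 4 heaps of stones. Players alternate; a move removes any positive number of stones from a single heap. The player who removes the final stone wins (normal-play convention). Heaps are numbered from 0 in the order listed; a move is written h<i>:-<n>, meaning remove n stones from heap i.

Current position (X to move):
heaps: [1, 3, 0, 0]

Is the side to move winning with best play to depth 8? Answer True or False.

[(1,3,0,0)] X move#1: h0:-1:-1/(0,3,0,0), h1:-1:-1/(1,2,0,0), h1:-2:+1/(1,1,0,0)*, h1:-3:-1/(1,0,0,0)
[(1,1,0,0)] O move#2: h0:-1:-1/(0,1,0,0)*, h1:-1:-1/(1,0,0,0)
[(0,1,0,0)] X move#3: h1:-1:+1/(0,0,0,0)*
[(0,0,0,0)] end (terminal -1, O#4); searched (1,3,0,0) to 8

X winning at [(1,3,0,0)]: True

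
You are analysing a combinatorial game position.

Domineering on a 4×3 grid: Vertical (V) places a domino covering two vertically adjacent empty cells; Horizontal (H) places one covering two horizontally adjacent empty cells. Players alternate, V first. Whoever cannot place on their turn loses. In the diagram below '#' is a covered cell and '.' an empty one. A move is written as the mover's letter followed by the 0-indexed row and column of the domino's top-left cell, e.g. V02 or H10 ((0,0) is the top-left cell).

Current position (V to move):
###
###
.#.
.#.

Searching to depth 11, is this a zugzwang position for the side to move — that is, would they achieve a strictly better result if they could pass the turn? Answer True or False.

[###/###/.#./.#.] V move#1: V20:+1/###/###/##./##.*, V22:+1/###/###/.##/.##
[###/###/##./##.] end (terminal -1, H#2); searched ###/###/.#./.#. to 11
suppose V passes — search the same position with H to move:
pass> [###/###/.#./.#.] end (terminal -1, H#1); searched ###/###/.#./.#. to 11
for V: play +1, pass +1

zugzwang(###/###/.#./.#., V) = False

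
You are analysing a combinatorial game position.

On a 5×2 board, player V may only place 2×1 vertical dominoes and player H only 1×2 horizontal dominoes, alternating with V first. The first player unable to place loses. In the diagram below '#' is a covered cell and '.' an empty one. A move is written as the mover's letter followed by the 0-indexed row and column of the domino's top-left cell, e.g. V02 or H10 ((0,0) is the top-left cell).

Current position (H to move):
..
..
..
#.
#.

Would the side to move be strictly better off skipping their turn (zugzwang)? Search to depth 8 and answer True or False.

ply 1, H at ../../../#./#. | H00=-1→##/../../#./#.; H10=+1→../##/../#./#.*; H20=-1→../../##/#./#.
ply 2, V at ../##/../#./#. | V21=-1→../##/.#/##/#.*; V31=-1→../##/../##/##
ply 3, H at ../##/.#/##/#. | H00=+1→##/##/.#/##/#.*
ply 4: ##/##/.#/##/#. is terminal -1 (V); from ../../../#./#. depth 8
pass branch (V moves first from the same position):
  | ply 1, V at ../../../#./#. | V00=+1→#./#./../#./#.*; V01=+1→.#/.#/../#./#.; V10=+1→../#./#./#./#.; V11=+1→../.#/.#/#./#.; V21=-1→../../.#/##/#.; V31=-1→../../../##/##
  | ply 2, H at #./#./../#./#. | H20=-1→#./#./##/#./#.*
  | ply 3, V at #./#./##/#./#. | V01=+1→##/##/##/#./#.*; V31=+1→#./#./##/##/##
  | ply 4: ##/##/##/#./#. is terminal -1 (H); from ../../../#./#. depth 8
H moving scores +1; H passing scores -1

zugzwang(../../../#./#., H) = False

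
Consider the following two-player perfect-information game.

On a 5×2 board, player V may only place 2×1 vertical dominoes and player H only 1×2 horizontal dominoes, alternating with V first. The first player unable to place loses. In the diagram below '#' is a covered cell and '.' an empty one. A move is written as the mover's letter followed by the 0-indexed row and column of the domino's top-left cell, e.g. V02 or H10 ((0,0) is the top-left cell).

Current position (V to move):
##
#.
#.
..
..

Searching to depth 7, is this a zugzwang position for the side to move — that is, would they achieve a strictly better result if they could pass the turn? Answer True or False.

zugzwang(##/#./#./../.., V) = False

p1 V@[##/#./#./../..]: V11[##/##/##/../..]-1 V21[##/#./##/.#/..]-1 V30[##/#./#./#./#.]+1* V31[##/#./#./.#/.#]+1
p2 H@[##/#./#./#./#.] terminal -1; root [##/#./#./../..] d7
suppose V passes — search the same position with H to move:
pass> p1 H@[##/#./#./../..]: H30[##/#./#./##/..]+1* H40[##/#./#./../##]-1
pass> p2 V@[##/#./#./##/..]: V11[##/##/##/##/..]-1*
pass> p3 H@[##/##/##/##/..]: H40[##/##/##/##/##]+1*
pass> p4 V@[##/##/##/##/##] terminal -1; root [##/#./#./../..] d7
for V: play +1, pass -1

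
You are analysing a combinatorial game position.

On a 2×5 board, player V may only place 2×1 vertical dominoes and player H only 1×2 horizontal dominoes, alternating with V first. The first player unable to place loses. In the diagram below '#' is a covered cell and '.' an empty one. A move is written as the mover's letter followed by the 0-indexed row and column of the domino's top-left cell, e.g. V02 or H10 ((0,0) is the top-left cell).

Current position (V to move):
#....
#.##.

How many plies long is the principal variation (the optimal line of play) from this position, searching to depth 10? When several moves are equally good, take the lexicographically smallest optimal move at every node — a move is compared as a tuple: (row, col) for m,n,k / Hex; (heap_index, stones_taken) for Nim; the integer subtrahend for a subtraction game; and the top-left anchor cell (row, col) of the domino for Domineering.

PV length from [#..../#.##.]: 2 plies

[#..../#.##.] V move#1: V01:-1/##.../####.*, V04:-1/#...#/#.###
[##.../####.] H move#2: H02:-1/####./####., H03:+1/##.##/####.*
[##.##/####.] end (terminal -1, V#3); searched #..../#.##. to 10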